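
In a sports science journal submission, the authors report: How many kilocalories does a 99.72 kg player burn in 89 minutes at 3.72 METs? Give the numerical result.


kcal = MET * mass * time_hr
Convert time: 89 min = 1.4833 hr
kcal = 3.72 * 99.72 * 1.4833
kcal = 550.255 kcal

550.255 kcal


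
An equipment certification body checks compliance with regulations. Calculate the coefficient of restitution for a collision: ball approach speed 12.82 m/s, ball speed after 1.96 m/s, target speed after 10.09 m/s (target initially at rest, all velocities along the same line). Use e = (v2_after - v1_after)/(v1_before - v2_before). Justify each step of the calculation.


e = (v2_after - v1_after) / (v1_before - v2_before)
Numerator = 10.09 - 1.96 = 8.13
Denominator = 12.82 - 0 = 12.82
e = 8.13 / 12.82 = 0.6342

0.6342


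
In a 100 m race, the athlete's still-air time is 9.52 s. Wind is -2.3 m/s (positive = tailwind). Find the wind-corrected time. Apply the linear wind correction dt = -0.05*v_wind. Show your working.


dt = -0.05 * v_wind = -0.05 * -2.3 = 0.115 s
t_corrected = t_still + dt = 9.52 + (0.115)
t_corrected = 9.635 s

9.635 s


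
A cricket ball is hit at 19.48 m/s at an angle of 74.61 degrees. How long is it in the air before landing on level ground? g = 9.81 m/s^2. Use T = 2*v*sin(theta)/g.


T = 2*v*sin(theta)/g
sin(theta) = sin(74.61 deg) = 0.9641
T = 2*19.48*0.9641 / 9.81
T = 37.563 / 9.81 = 3.829 s

3.829 s


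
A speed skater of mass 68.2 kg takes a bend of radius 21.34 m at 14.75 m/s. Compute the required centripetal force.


Fc = m * v^2 / r
v^2 = 14.75^2 = 217.5625
Fc = 68.2 * 217.5625 / 21.34
Fc = 14837.7625 / 21.34 = 695.3028 N

695.3028 N


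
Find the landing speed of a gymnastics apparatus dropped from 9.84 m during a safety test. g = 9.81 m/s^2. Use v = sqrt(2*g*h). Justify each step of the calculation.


v = sqrt(2 * g * h)
v = sqrt(2 * 9.81 * 9.84)
v = sqrt(193.0608) = 13.8946 m/s

13.8946 m/s


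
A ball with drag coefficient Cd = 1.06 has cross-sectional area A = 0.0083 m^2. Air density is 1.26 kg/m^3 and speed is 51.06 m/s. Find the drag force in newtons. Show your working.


Fd = 0.5 * Cd * rho * A * v^2
Fd = 0.5 * 1.06 * 1.26 * 0.0083 * 51.06^2
v^2 = 2607.1236
Fd = 0.5 * 1.06 * 1.26 * 0.0083 * 2607.1236 = 14.4506 N

14.4506 N


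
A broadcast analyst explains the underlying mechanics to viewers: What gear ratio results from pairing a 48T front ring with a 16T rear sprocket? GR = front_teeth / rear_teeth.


GR = front_teeth / rear_teeth
GR = 48 / 16
GR = 3

3


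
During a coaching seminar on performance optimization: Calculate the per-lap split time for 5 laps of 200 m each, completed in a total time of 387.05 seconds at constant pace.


Split time = total_time / n_laps = 387.05 / 5
Split time = 77.41 s per lap

77.41 s


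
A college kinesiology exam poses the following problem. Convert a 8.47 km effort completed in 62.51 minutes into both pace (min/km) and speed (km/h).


Pace = time / distance = 62.51 min / 8.47 km = 7.3802 min/km
Speed = distance / time_in_hours = 8.47 / 1.0418 hr
Speed = 8.1299 km/h

7.3802 min/km, 8.1299 km/h


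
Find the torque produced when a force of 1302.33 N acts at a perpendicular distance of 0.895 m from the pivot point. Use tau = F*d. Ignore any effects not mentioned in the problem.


tau = F * d
tau = 1302.33 * 0.895
tau = 1165.5854 N*m

1165.5854 N*m


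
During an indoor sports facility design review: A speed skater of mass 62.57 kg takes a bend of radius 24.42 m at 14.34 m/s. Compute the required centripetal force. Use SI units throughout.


Fc = m * v^2 / r
v^2 = 14.34^2 = 205.6356
Fc = 62.57 * 205.6356 / 24.42
Fc = 12866.6195 / 24.42 = 526.8886 N

526.8886 N


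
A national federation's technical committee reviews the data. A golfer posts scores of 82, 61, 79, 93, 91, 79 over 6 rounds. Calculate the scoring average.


Average = sum / n
Sum = 485
Average = 485 / 6 = 80.8333

80.8333


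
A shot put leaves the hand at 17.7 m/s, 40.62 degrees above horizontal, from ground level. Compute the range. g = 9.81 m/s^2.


R = v^2 * sin(2*theta) / g
Convert angle to radians: theta = 40.62 deg = 0.709 rad
sin(2*theta) = sin(1.4179) = 0.9883
R = 17.7^2 * 0.9883 / 9.81
R = 313.29 * 0.9883 / 9.81 = 31.5632 m

31.5632 m


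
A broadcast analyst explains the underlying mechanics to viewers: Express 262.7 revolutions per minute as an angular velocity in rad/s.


omega = RPM * 2 * pi / 60
omega = 262.7 * 2 * 3.14159 / 60
omega = 1650.5928 / 60 = 27.5099 rad/s

27.5099 rad/s


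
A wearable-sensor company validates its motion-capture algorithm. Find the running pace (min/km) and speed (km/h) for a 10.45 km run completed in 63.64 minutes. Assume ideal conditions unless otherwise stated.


Pace = time / distance = 63.64 min / 10.45 km = 6.09 min/km
Speed = distance / time_in_hours = 10.45 / 1.0607 hr
Speed = 9.8523 km/h

6.09 min/km, 9.8523 km/h


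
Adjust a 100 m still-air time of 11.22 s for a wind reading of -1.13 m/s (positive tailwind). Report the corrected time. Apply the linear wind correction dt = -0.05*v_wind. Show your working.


dt = -0.05 * v_wind = -0.05 * -1.13 = 0.0565 s
t_corrected = t_still + dt = 11.22 + (0.0565)
t_corrected = 11.2765 s

11.2765 s


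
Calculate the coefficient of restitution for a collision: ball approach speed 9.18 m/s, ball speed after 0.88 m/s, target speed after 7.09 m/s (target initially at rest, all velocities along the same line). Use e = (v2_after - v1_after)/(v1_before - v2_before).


e = (v2_after - v1_after) / (v1_before - v2_before)
Numerator = 7.09 - 0.88 = 6.21
Denominator = 9.18 - 0 = 9.18
e = 6.21 / 9.18 = 0.6765

0.6765


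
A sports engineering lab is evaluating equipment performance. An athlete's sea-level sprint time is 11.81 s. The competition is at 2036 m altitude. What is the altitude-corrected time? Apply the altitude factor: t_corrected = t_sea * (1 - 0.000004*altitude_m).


Correction factor = 1 - 0.000004 * 2036 = 0.991856
t_corrected = t_sea * factor = 11.81 * 0.991856
t_corrected = 11.7138 s

11.7138 s


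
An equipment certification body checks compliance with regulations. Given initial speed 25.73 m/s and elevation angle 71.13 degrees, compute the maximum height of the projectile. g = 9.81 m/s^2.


H = (v*sin(theta))^2 / (2*g)
vy = v*sin(theta) = 25.73 * sin(71.13 deg) = 24.3471 m/s
H = vy^2 / (2*g) = 592.7831 / (2*9.81)
H = 592.7831 / 19.62 = 30.2132 m

30.2132 m


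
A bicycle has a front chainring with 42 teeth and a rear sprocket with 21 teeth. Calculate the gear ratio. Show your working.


GR = front_teeth / rear_teeth
GR = 42 / 21
GR = 2

2


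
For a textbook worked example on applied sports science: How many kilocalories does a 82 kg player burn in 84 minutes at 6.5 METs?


kcal = MET * mass * time_hr
Convert time: 84 min = 1.4 hr
kcal = 6.5 * 82 * 1.4
kcal = 746.2 kcal

746.2 kcal


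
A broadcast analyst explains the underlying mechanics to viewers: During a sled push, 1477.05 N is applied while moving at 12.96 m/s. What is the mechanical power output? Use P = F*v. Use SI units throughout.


P = F * v
P = 1477.05 * 12.96
P = 19142.568 W

19142.568 W


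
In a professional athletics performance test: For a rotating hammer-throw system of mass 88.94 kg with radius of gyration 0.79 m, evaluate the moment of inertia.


I = m * k^2
I = 88.94 * 0.79^2
I = 88.94 * 0.6241 = 55.5075 kg*m^2

55.5075 kg*m^2


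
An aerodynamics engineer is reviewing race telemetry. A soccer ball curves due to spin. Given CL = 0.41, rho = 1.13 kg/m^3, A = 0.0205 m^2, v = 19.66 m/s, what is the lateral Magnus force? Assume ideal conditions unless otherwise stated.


FM = 0.5 * CL * rho * A * v^2
FM = 0.5 * 0.41 * 1.13 * 0.0205 * 19.66^2
v^2 = 386.5156
FM = 0.5 * 0.41 * 1.13 * 0.0205 * 386.5156 = 1.8355 N

1.8355 N


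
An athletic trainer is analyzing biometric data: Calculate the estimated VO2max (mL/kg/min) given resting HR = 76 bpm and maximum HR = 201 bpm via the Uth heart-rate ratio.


VO2max = 15.3 * HRmax / HRrest
VO2max = 15.3 * 201 / 76
VO2max = 3075.3 / 76 = 40.4645 mL/kg/min

40.4645 mL/kg/min


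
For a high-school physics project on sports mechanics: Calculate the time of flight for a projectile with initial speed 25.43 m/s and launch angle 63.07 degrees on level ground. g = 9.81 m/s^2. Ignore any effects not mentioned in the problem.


T = 2*v*sin(theta)/g
sin(theta) = sin(63.07 deg) = 0.8916
T = 2*25.43*0.8916 / 9.81
T = 45.3448 / 9.81 = 4.6223 s

4.6223 s


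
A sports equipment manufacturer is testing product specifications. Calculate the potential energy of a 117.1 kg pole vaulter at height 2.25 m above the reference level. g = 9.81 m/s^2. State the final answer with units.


PE = m * g * h
PE = 117.1 * 9.81 * 2.25
PE = 1148.751 * 2.25 = 2584.6898 J

2584.6898 J


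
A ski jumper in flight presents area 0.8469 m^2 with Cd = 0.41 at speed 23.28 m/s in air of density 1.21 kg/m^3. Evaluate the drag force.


Fd = 0.5 * Cd * rho * A * v^2
Fd = 0.5 * 0.41 * 1.21 * 0.8469 * 23.28^2
v^2 = 541.9584
Fd = 0.5 * 0.41 * 1.21 * 0.8469 * 541.9584 = 113.8511 N

113.8511 N


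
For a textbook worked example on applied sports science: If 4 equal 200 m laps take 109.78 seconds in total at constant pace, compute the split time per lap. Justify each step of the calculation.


Split time = total_time / n_laps = 109.78 / 4
Split time = 27.445 s per lap

27.445 s


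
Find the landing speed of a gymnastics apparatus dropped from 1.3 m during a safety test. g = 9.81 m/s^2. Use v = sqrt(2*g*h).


v = sqrt(2 * g * h)
v = sqrt(2 * 9.81 * 1.3)
v = sqrt(25.506) = 5.0503 m/s

5.0503 m/s


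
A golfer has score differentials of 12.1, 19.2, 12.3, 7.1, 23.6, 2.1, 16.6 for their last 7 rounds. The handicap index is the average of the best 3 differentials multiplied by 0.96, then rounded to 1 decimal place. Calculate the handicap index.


All differentials: 12.1, 19.2, 12.3, 7.1, 23.6, 2.1, 16.6
Sorted: 2.1, 7.1, 12.1, 12.3, 16.6, 19.2, 23.6
Best 3: 2.1, 7.1, 12.1
Average of best = 21.3 / 3 = 7.1
Raw index = 7.1 * 0.96 = 6.816
Handicap index = round(6.816, 1) = 6.8

6.8


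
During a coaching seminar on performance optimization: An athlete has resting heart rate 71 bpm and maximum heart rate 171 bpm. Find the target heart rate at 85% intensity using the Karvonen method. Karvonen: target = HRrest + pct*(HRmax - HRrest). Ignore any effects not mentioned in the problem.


Target = HRrest + pct*(HRmax - HRrest)
Heart rate reserve = HRmax - HRrest = 171 - 71 = 100 bpm
Fraction = 85% = 0.85
Target = 71 + 0.85 * 100
Target = 71 + 85 = 156 bpm

156 bpm


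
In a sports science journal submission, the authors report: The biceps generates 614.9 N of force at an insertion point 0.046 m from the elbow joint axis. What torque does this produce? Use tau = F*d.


tau = F * d
tau = 614.9 * 0.046
tau = 28.2854 N*m

28.2854 N*m


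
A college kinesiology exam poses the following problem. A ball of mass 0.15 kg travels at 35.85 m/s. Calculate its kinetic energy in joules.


KE = 0.5 * m * v^2
KE = 0.5 * 0.15 * 35.85^2
KE = 0.5 * 0.15 * 1285.2225 = 96.3917 J

96.3917 J


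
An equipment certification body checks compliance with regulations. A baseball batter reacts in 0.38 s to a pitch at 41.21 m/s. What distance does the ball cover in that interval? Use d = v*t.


d = v * t
d = 41.21 * 0.38
d = 15.6598 m

15.6598 m


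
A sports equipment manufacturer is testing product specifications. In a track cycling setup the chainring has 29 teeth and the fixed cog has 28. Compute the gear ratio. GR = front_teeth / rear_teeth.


GR = front_teeth / rear_teeth
GR = 29 / 28
GR = 1.0357

1.0357


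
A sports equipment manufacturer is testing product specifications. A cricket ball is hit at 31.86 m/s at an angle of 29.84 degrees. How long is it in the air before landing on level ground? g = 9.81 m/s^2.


T = 2*v*sin(theta)/g
sin(theta) = sin(29.84 deg) = 0.4976
T = 2*31.86*0.4976 / 9.81
T = 31.7058 / 9.81 = 3.232 s

3.232 s


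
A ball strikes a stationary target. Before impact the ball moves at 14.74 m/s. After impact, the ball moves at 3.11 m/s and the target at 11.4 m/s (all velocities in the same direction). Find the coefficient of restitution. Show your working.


e = (v2_after - v1_after) / (v1_before - v2_before)
Numerator = 11.4 - 3.11 = 8.29
Denominator = 14.74 - 0 = 14.74
e = 8.29 / 14.74 = 0.5624

0.5624


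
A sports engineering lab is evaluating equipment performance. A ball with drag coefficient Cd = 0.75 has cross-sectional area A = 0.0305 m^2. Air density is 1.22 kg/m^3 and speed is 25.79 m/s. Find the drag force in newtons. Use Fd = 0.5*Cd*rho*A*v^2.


Fd = 0.5 * Cd * rho * A * v^2
Fd = 0.5 * 0.75 * 1.22 * 0.0305 * 25.79^2
v^2 = 665.1241
Fd = 0.5 * 0.75 * 1.22 * 0.0305 * 665.1241 = 9.281 N

9.281 N


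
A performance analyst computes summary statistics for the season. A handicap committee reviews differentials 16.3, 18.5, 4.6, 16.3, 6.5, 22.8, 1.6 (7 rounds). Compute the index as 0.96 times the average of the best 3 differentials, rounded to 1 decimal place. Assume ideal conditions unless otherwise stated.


All differentials: 16.3, 18.5, 4.6, 16.3, 6.5, 22.8, 1.6
Sorted: 1.6, 4.6, 6.5, 16.3, 16.3, 18.5, 22.8
Best 3: 1.6, 4.6, 6.5
Average of best = 12.7 / 3 = 4.2333
Raw index = 4.2333 * 0.96 = 4.064
Handicap index = round(4.064, 1) = 4.1

4.1


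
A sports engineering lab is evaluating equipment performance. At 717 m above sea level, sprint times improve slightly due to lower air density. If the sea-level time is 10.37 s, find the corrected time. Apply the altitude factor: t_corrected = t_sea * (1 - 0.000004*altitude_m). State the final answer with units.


Correction factor = 1 - 0.000004 * 717 = 0.997132
t_corrected = t_sea * factor = 10.37 * 0.997132
t_corrected = 10.3403 s

10.3403 s


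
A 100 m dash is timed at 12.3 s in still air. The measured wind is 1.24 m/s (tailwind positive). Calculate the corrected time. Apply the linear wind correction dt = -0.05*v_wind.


dt = -0.05 * v_wind = -0.05 * 1.24 = -0.062 s
t_corrected = t_still + dt = 12.3 + (-0.062)
t_corrected = 12.238 s

12.238 s


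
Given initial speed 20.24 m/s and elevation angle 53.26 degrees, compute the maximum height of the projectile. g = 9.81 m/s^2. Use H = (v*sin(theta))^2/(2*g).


H = (v*sin(theta))^2 / (2*g)
vy = v*sin(theta) = 20.24 * sin(53.26 deg) = 16.2195 m/s
H = vy^2 / (2*g) = 263.0719 / (2*9.81)
H = 263.0719 / 19.62 = 13.4084 m

13.4084 m


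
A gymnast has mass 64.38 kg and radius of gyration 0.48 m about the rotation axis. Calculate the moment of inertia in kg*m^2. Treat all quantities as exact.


I = m * k^2
I = 64.38 * 0.48^2
I = 64.38 * 0.2304 = 14.8332 kg*m^2

14.8332 kg*m^2


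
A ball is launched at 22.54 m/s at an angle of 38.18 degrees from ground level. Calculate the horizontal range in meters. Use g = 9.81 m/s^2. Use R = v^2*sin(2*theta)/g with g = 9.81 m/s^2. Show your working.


R = v^2 * sin(2*theta) / g
Convert angle to radians: theta = 38.18 deg = 0.6664 rad
sin(2*theta) = sin(1.3327) = 0.9718
R = 22.54^2 * 0.9718 / 9.81
R = 508.0516 * 0.9718 / 9.81 = 50.3285 m

50.3285 m


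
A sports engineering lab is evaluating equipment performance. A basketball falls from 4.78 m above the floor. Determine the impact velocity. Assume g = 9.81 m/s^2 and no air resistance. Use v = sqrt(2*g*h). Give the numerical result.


v = sqrt(2 * g * h)
v = sqrt(2 * 9.81 * 4.78)
v = sqrt(93.7836) = 9.6842 m/s

9.6842 m/s


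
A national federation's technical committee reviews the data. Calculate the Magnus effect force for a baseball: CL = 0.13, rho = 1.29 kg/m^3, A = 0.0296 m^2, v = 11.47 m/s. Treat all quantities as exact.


FM = 0.5 * CL * rho * A * v^2
FM = 0.5 * 0.13 * 1.29 * 0.0296 * 11.47^2
v^2 = 131.5609
FM = 0.5 * 0.13 * 1.29 * 0.0296 * 131.5609 = 0.3265 N

0.3265 N


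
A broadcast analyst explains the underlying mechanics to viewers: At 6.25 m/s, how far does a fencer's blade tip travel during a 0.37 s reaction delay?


d = v * t
d = 6.25 * 0.37
d = 2.3125 m

2.3125 m


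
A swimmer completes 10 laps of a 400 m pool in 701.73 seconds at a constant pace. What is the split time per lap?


Split time = total_time / n_laps = 701.73 / 10
Split time = 70.173 s per lap

70.173 s


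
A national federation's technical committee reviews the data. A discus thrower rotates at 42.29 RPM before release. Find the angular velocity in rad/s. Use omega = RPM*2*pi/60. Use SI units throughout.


omega = RPM * 2 * pi / 60
omega = 42.29 * 2 * 3.14159 / 60
omega = 265.7159 / 60 = 4.4286 rad/s

4.4286 rad/s


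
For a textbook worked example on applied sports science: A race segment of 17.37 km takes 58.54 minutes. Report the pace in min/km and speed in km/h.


Pace = time / distance = 58.54 min / 17.37 km = 3.3702 min/km
Speed = distance / time_in_hours = 17.37 / 0.9757 hr
Speed = 17.8032 km/h

3.3702 min/km, 17.8032 km/h


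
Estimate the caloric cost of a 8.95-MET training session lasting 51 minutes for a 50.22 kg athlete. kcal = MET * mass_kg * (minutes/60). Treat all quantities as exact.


kcal = MET * mass * time_hr
Convert time: 51 min = 0.85 hr
kcal = 8.95 * 50.22 * 0.85
kcal = 382.0486 kcal

382.0486 kcal


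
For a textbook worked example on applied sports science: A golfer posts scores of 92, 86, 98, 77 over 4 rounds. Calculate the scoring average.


Average = sum / n
Sum = 353
Average = 353 / 4 = 88.25

88.25


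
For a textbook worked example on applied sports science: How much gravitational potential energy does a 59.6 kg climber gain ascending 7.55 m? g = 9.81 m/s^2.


PE = m * g * h
PE = 59.6 * 9.81 * 7.55
PE = 584.676 * 7.55 = 4414.3038 J

4414.3038 J


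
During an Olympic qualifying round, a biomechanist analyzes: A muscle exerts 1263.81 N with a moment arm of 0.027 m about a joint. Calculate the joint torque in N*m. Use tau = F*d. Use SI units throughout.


tau = F * d
tau = 1263.81 * 0.027
tau = 34.1229 N*m

34.1229 N*m


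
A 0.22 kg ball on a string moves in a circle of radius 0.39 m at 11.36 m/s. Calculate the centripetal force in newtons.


Fc = m * v^2 / r
v^2 = 11.36^2 = 129.0496
Fc = 0.22 * 129.0496 / 0.39
Fc = 28.3909 / 0.39 = 72.7972 N

72.7972 N


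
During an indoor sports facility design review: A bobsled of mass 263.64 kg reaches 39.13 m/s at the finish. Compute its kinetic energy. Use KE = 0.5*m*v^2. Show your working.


KE = 0.5 * m * v^2
KE = 0.5 * 263.64 * 39.13^2
KE = 0.5 * 263.64 * 1531.1569 = 201837.1026 J

201837.1026 J


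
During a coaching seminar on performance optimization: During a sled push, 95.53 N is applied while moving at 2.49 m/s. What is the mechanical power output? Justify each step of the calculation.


P = F * v
P = 95.53 * 2.49
P = 237.8697 W

237.8697 W


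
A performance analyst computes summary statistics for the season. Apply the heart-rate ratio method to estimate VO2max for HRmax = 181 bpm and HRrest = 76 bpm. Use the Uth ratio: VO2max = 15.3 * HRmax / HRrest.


VO2max = 15.3 * HRmax / HRrest
VO2max = 15.3 * 181 / 76
VO2max = 2769.3 / 76 = 36.4382 mL/kg/min

36.4382 mL/kg/min


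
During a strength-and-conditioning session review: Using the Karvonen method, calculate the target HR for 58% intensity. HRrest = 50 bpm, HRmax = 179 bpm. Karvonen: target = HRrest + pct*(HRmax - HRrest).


Target = HRrest + pct*(HRmax - HRrest)
Heart rate reserve = HRmax - HRrest = 179 - 50 = 129 bpm
Fraction = 58% = 0.58
Target = 50 + 0.58 * 129
Target = 50 + 74.82 = 124.82 bpm

124.82 bpm


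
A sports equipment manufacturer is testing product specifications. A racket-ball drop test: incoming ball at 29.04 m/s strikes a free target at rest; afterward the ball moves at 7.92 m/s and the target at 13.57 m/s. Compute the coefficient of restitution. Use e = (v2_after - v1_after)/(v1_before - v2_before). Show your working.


e = (v2_after - v1_after) / (v1_before - v2_before)
Numerator = 13.57 - 7.92 = 5.65
Denominator = 29.04 - 0 = 29.04
e = 5.65 / 29.04 = 0.1946

0.1946


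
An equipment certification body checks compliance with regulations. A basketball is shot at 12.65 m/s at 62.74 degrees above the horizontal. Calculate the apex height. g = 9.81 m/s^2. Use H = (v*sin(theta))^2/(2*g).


H = (v*sin(theta))^2 / (2*g)
vy = v*sin(theta) = 12.65 * sin(62.74 deg) = 11.2451 m/s
H = vy^2 / (2*g) = 126.4513 / (2*9.81)
H = 126.4513 / 19.62 = 6.445 m

6.445 m


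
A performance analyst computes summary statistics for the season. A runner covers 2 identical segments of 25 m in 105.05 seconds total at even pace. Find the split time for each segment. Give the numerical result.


Split time = total_time / n_laps = 105.05 / 2
Split time = 52.525 s per lap

52.525 s


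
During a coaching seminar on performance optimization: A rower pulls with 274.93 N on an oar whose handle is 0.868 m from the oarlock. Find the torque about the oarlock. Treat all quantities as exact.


tau = F * d
tau = 274.93 * 0.868
tau = 238.6392 N*m

238.6392 N*m


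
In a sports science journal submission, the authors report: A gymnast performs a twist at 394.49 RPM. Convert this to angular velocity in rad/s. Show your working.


omega = RPM * 2 * pi / 60
omega = 394.49 * 2 * 3.14159 / 60
omega = 2478.6538 / 60 = 41.3109 rad/s

41.3109 rad/s


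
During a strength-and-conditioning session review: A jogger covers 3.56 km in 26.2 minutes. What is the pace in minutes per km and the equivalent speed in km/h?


Pace = time / distance = 26.2 min / 3.56 km = 7.3596 min/km
Speed = distance / time_in_hours = 3.56 / 0.4367 hr
Speed = 8.1527 km/h

7.3596 min/km, 8.1527 km/h


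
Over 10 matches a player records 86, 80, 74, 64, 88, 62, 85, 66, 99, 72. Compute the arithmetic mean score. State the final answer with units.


Average = sum / n
Sum = 776
Average = 776 / 10 = 77.6

77.6


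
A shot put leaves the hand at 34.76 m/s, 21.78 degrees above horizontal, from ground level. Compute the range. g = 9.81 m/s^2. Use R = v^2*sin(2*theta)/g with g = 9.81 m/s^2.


R = v^2 * sin(2*theta) / g
Convert angle to radians: theta = 21.78 deg = 0.3801 rad
sin(2*theta) = sin(0.7603) = 0.6891
R = 34.76^2 * 0.6891 / 9.81
R = 1208.2576 * 0.6891 / 9.81 = 84.8753 m

84.8753 m


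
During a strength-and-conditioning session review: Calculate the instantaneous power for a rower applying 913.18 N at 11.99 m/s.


P = F * v
P = 913.18 * 11.99
P = 10949.0282 W

10949.0282 W


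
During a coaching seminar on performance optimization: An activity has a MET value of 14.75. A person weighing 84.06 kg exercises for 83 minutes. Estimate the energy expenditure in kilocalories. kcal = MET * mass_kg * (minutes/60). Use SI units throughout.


kcal = MET * mass * time_hr
Convert time: 83 min = 1.3833 hr
kcal = 14.75 * 84.06 * 1.3833
kcal = 1715.1743 kcal

1715.1743 kcal


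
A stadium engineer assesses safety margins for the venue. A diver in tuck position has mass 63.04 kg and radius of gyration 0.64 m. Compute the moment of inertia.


I = m * k^2
I = 63.04 * 0.64^2
I = 63.04 * 0.4096 = 25.8212 kg*m^2

25.8212 kg*m^2


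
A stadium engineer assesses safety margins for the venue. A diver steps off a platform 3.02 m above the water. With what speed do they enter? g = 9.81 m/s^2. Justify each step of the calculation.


v = sqrt(2 * g * h)
v = sqrt(2 * 9.81 * 3.02)
v = sqrt(59.2524) = 7.6976 m/s

7.6976 m/s


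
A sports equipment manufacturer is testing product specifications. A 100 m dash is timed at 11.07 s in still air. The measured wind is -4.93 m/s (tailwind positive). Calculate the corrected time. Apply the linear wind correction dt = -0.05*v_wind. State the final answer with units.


dt = -0.05 * v_wind = -0.05 * -4.93 = 0.2465 s
t_corrected = t_still + dt = 11.07 + (0.2465)
t_corrected = 11.3165 s

11.3165 s


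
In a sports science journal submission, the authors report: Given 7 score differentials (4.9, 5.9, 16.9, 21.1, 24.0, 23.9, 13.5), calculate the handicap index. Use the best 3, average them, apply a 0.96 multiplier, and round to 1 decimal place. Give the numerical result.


All differentials: 4.9, 5.9, 16.9, 21.1, 24.0, 23.9, 13.5
Sorted: 4.9, 5.9, 13.5, 16.9, 21.1, 23.9, 24.0
Best 3: 4.9, 5.9, 13.5
Average of best = 24.3 / 3 = 8.1
Raw index = 8.1 * 0.96 = 7.776
Handicap index = round(7.776, 1) = 7.8

7.8


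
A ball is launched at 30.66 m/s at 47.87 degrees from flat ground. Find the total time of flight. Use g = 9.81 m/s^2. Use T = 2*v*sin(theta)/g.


T = 2*v*sin(theta)/g
sin(theta) = sin(47.87 deg) = 0.7416
T = 2*30.66*0.7416 / 9.81
T = 45.4764 / 9.81 = 4.6357 s

4.6357 s


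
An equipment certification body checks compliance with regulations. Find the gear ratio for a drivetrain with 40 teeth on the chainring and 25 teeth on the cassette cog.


GR = front_teeth / rear_teeth
GR = 40 / 25
GR = 1.6

1.6


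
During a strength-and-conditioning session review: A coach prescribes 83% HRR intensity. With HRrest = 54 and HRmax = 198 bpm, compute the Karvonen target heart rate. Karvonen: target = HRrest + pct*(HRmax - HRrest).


Target = HRrest + pct*(HRmax - HRrest)
Heart rate reserve = HRmax - HRrest = 198 - 54 = 144 bpm
Fraction = 83% = 0.83
Target = 54 + 0.83 * 144
Target = 54 + 119.52 = 173.52 bpm

173.52 bpm


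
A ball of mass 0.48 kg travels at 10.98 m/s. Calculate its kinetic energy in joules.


KE = 0.5 * m * v^2
KE = 0.5 * 0.48 * 10.98^2
KE = 0.5 * 0.48 * 120.5604 = 28.9345 J

28.9345 J


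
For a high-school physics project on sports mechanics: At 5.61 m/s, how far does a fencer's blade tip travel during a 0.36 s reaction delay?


d = v * t
d = 5.61 * 0.36
d = 2.0196 m

2.0196 m


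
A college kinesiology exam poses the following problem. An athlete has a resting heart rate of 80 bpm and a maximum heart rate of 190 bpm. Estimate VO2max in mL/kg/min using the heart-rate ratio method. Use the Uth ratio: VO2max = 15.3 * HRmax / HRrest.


VO2max = 15.3 * HRmax / HRrest
VO2max = 15.3 * 190 / 80
VO2max = 2907 / 80 = 36.3375 mL/kg/min

36.3375 mL/kg/min


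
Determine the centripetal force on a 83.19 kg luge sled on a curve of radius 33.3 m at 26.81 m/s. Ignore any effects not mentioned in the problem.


Fc = m * v^2 / r
v^2 = 26.81^2 = 718.7761
Fc = 83.19 * 718.7761 / 33.3
Fc = 59794.9838 / 33.3 = 1795.6452 N

1795.6452 N


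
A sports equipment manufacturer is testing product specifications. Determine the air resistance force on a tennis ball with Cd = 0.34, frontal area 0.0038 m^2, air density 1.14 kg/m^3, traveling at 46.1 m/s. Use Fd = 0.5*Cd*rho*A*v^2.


Fd = 0.5 * Cd * rho * A * v^2
Fd = 0.5 * 0.34 * 1.14 * 0.0038 * 46.1^2
v^2 = 2125.21
Fd = 0.5 * 0.34 * 1.14 * 0.0038 * 2125.21 = 1.5651 N

1.5651 N


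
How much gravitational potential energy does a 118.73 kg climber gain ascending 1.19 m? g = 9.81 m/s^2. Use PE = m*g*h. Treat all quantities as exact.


PE = m * g * h
PE = 118.73 * 9.81 * 1.19
PE = 1164.7413 * 1.19 = 1386.0421 J

1386.0421 J


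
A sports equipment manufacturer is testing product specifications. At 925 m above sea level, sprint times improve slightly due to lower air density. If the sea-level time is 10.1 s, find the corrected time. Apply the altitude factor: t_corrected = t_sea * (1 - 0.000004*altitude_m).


Correction factor = 1 - 0.000004 * 925 = 0.9963
t_corrected = t_sea * factor = 10.1 * 0.9963
t_corrected = 10.0626 s

10.0626 s


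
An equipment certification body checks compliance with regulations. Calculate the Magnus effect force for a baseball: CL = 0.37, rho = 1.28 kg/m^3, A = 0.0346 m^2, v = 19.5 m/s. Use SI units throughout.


FM = 0.5 * CL * rho * A * v^2
FM = 0.5 * 0.37 * 1.28 * 0.0346 * 19.5^2
v^2 = 380.25
FM = 0.5 * 0.37 * 1.28 * 0.0346 * 380.25 = 3.1155 N

3.1155 N


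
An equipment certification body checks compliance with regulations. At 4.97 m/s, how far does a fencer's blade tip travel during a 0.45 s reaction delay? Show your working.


d = v * t
d = 4.97 * 0.45
d = 2.2365 m

2.2365 m


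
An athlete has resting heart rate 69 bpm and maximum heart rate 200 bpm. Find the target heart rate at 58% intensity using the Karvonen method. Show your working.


Target = HRrest + pct*(HRmax - HRrest)
Heart rate reserve = HRmax - HRrest = 200 - 69 = 131 bpm
Fraction = 58% = 0.58
Target = 69 + 0.58 * 131
Target = 69 + 75.98 = 144.98 bpm

144.98 bpm


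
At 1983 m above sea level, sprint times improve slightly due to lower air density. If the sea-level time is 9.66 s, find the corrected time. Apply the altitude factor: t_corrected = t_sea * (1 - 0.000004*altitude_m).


Correction factor = 1 - 0.000004 * 1983 = 0.992068
t_corrected = t_sea * factor = 9.66 * 0.992068
t_corrected = 9.5834 s

9.5834 s


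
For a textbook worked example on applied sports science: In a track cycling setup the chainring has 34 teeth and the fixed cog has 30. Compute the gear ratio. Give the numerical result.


GR = front_teeth / rear_teeth
GR = 34 / 30
GR = 1.1333

1.1333


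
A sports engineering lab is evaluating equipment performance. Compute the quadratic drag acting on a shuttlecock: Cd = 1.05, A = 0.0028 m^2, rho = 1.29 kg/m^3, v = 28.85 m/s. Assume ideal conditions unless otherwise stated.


Fd = 0.5 * Cd * rho * A * v^2
Fd = 0.5 * 1.05 * 1.29 * 0.0028 * 28.85^2
v^2 = 832.3225
Fd = 0.5 * 1.05 * 1.29 * 0.0028 * 832.3225 = 1.5783 N

1.5783 N


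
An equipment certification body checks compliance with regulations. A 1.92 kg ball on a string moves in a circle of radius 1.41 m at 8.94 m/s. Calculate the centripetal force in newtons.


Fc = m * v^2 / r
v^2 = 8.94^2 = 79.9236
Fc = 1.92 * 79.9236 / 1.41
Fc = 153.4533 / 1.41 = 108.8321 N

108.8321 N


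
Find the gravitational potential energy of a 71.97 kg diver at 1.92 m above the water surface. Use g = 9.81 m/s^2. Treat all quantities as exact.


PE = m * g * h
PE = 71.97 * 9.81 * 1.92
PE = 706.0257 * 1.92 = 1355.5693 J

1355.5693 J


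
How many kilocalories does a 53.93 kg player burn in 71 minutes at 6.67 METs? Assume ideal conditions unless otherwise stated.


kcal = MET * mass * time_hr
Convert time: 71 min = 1.1833 hr
kcal = 6.67 * 53.93 * 1.1833
kcal = 425.6605 kcal

425.6605 kcal


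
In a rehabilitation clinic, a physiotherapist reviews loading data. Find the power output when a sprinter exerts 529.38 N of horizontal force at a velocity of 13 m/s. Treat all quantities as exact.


P = F * v
P = 529.38 * 13
P = 6881.94 W

6881.94 W


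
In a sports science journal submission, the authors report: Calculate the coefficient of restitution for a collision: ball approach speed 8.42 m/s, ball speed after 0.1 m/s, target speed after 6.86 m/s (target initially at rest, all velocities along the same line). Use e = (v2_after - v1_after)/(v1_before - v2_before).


e = (v2_after - v1_after) / (v1_before - v2_before)
Numerator = 6.86 - 0.1 = 6.76
Denominator = 8.42 - 0 = 8.42
e = 6.76 / 8.42 = 0.8029

0.8029


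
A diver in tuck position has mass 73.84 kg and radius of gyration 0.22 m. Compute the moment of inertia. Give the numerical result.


I = m * k^2
I = 73.84 * 0.22^2
I = 73.84 * 0.0484 = 3.5739 kg*m^2

3.5739 kg*m^2


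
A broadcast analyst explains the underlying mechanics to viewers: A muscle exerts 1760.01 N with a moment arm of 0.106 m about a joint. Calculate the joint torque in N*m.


tau = F * d
tau = 1760.01 * 0.106
tau = 186.5611 N*m

186.5611 N*m


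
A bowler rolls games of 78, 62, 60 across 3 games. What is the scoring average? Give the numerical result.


Average = sum / n
Sum = 200
Average = 200 / 3 = 66.6667

66.6667


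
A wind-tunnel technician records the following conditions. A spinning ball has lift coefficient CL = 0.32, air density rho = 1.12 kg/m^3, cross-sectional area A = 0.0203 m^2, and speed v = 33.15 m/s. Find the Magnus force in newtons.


FM = 0.5 * CL * rho * A * v^2
FM = 0.5 * 0.32 * 1.12 * 0.0203 * 33.15^2
v^2 = 1098.9225
FM = 0.5 * 0.32 * 1.12 * 0.0203 * 1098.9225 = 3.9976 N

3.9976 N


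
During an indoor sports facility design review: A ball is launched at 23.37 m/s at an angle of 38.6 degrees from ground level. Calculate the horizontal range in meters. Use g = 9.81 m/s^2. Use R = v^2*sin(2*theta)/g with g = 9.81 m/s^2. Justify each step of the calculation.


R = v^2 * sin(2*theta) / g
Convert angle to radians: theta = 38.6 deg = 0.6737 rad
sin(2*theta) = sin(1.3474) = 0.9751
R = 23.37^2 * 0.9751 / 9.81
R = 546.1569 * 0.9751 / 9.81 = 54.29 m

54.29 m


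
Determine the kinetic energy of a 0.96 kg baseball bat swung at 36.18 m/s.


KE = 0.5 * m * v^2
KE = 0.5 * 0.96 * 36.18^2
KE = 0.5 * 0.96 * 1308.9924 = 628.3164 J

628.3164 J


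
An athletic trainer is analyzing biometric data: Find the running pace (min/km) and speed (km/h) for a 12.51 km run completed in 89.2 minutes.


Pace = time / distance = 89.2 min / 12.51 km = 7.1303 min/km
Speed = distance / time_in_hours = 12.51 / 1.4867 hr
Speed = 8.4148 km/h

7.1303 min/km, 8.4148 km/h


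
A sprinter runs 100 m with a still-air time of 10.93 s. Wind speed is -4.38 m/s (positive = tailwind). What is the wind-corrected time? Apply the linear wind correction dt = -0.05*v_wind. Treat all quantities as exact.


dt = -0.05 * v_wind = -0.05 * -4.38 = 0.219 s
t_corrected = t_still + dt = 10.93 + (0.219)
t_corrected = 11.149 s

11.149 s


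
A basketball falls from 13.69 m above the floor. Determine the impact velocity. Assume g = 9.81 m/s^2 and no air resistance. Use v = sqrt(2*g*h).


v = sqrt(2 * g * h)
v = sqrt(2 * 9.81 * 13.69)
v = sqrt(268.5978) = 16.389 m/s

16.389 m/s


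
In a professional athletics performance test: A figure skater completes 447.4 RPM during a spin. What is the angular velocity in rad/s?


omega = RPM * 2 * pi / 60
omega = 447.4 * 2 * 3.14159 / 60
omega = 2811.0971 / 60 = 46.8516 rad/s

46.8516 rad/s


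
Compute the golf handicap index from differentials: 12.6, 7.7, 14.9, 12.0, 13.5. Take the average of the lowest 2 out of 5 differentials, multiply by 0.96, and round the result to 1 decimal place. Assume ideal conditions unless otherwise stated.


All differentials: 12.6, 7.7, 14.9, 12.0, 13.5
Sorted: 7.7, 12.0, 12.6, 13.5, 14.9
Best 2: 7.7, 12.0
Average of best = 19.7 / 2 = 9.85
Raw index = 9.85 * 0.96 = 9.456
Handicap index = round(9.456, 1) = 9.5

9.5


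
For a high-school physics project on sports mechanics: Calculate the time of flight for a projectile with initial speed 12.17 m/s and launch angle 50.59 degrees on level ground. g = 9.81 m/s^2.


T = 2*v*sin(theta)/g
sin(theta) = sin(50.59 deg) = 0.7726
T = 2*12.17*0.7726 / 9.81
T = 18.8056 / 9.81 = 1.917 s

1.917 s


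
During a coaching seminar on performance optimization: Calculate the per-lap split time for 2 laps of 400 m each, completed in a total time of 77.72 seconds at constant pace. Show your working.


Split time = total_time / n_laps = 77.72 / 2
Split time = 38.86 s per lap

38.86 s


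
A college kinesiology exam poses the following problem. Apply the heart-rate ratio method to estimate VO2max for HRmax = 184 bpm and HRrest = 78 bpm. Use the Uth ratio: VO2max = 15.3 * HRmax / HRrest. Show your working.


VO2max = 15.3 * HRmax / HRrest
VO2max = 15.3 * 184 / 78
VO2max = 2815.2 / 78 = 36.0923 mL/kg/min

36.0923 mL/kg/min


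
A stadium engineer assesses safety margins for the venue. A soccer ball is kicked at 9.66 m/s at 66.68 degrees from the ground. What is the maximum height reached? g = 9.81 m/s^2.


H = (v*sin(theta))^2 / (2*g)
vy = v*sin(theta) = 9.66 * sin(66.68 deg) = 8.8709 m/s
H = vy^2 / (2*g) = 78.6921 / (2*9.81)
H = 78.6921 / 19.62 = 4.0108 m

4.0108 m


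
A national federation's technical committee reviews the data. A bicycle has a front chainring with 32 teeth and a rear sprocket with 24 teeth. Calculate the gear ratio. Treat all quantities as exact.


GR = front_teeth / rear_teeth
GR = 32 / 24
GR = 1.3333

1.3333


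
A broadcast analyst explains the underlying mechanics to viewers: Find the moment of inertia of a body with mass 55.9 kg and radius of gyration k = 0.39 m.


I = m * k^2
I = 55.9 * 0.39^2
I = 55.9 * 0.1521 = 8.5024 kg*m^2

8.5024 kg*m^2


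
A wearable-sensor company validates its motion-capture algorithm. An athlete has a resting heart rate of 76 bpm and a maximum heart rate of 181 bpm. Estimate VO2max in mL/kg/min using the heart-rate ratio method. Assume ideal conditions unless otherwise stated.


VO2max = 15.3 * HRmax / HRrest
VO2max = 15.3 * 181 / 76
VO2max = 2769.3 / 76 = 36.4382 mL/kg/min

36.4382 mL/kg/min


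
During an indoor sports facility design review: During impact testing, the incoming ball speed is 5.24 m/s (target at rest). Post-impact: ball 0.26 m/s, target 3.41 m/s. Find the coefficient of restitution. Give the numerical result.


e = (v2_after - v1_after) / (v1_before - v2_before)
Numerator = 3.41 - 0.26 = 3.15
Denominator = 5.24 - 0 = 5.24
e = 3.15 / 5.24 = 0.6011

0.6011


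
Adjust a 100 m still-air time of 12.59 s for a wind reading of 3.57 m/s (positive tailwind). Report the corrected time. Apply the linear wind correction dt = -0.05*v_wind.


dt = -0.05 * v_wind = -0.05 * 3.57 = -0.1785 s
t_corrected = t_still + dt = 12.59 + (-0.1785)
t_corrected = 12.4115 s

12.4115 s


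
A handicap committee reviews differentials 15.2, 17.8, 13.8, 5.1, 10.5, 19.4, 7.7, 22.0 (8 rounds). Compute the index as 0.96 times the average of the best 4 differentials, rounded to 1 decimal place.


All differentials: 15.2, 17.8, 13.8, 5.1, 10.5, 19.4, 7.7, 22.0
Sorted: 5.1, 7.7, 10.5, 13.8, 15.2, 17.8, 19.4, 22.0
Best 4: 5.1, 7.7, 10.5, 13.8
Average of best = 37.1 / 4 = 9.275
Raw index = 9.275 * 0.96 = 8.904
Handicap index = round(8.904, 1) = 8.9

8.9


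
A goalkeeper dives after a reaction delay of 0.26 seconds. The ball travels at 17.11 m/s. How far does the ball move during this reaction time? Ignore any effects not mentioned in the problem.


d = v * t
d = 17.11 * 0.26
d = 4.4486 m

4.4486 m


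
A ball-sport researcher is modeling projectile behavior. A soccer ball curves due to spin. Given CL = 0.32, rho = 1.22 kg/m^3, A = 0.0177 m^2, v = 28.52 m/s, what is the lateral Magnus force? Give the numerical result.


FM = 0.5 * CL * rho * A * v^2
FM = 0.5 * 0.32 * 1.22 * 0.0177 * 28.52^2
v^2 = 813.3904
FM = 0.5 * 0.32 * 1.22 * 0.0177 * 813.3904 = 2.8103 N

2.8103 N


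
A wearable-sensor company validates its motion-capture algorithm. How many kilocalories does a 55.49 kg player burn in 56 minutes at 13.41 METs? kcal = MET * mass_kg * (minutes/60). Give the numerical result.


kcal = MET * mass * time_hr
Convert time: 56 min = 0.9333 hr
kcal = 13.41 * 55.49 * 0.9333
kcal = 694.5128 kcal

694.5128 kcal


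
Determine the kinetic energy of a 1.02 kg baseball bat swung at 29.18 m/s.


KE = 0.5 * m * v^2
KE = 0.5 * 1.02 * 29.18^2
KE = 0.5 * 1.02 * 851.4724 = 434.2509 J

434.2509 J


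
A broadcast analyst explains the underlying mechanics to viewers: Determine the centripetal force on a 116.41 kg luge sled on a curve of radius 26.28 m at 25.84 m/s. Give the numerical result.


Fc = m * v^2 / r
v^2 = 25.84^2 = 667.7056
Fc = 116.41 * 667.7056 / 26.28
Fc = 77727.6089 / 26.28 = 2957.6716 N

2957.6716 N


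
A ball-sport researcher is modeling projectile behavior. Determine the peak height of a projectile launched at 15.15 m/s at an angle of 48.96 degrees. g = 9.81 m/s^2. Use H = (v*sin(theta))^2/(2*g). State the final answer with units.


H = (v*sin(theta))^2 / (2*g)
vy = v*sin(theta) = 15.15 * sin(48.96 deg) = 11.4269 m/s
H = vy^2 / (2*g) = 130.5742 / (2*9.81)
H = 130.5742 / 19.62 = 6.6552 m

6.6552 m


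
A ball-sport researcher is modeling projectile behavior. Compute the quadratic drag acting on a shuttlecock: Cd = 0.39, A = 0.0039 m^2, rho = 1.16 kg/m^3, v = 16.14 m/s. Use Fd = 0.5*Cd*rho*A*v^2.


Fd = 0.5 * Cd * rho * A * v^2
Fd = 0.5 * 0.39 * 1.16 * 0.0039 * 16.14^2
v^2 = 260.4996
Fd = 0.5 * 0.39 * 1.16 * 0.0039 * 260.4996 = 0.2298 N

0.2298 N
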